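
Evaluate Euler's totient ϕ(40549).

40549 = 23 · 41 · 43.
φ(23) = 23 − 1 = 22.
φ(41) = 41 − 1 = 40.
φ(43) = 43 − 1 = 42.
Multiply: 22 · 40 · 42 = 36960.

36960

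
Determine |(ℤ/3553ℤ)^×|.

First factor: 3553 = 11 × 17 × 19.
φ(3553) = 3553 · (1 − 1/11) · (1 − 1/17) · (1 − 1/19)
       = 3553 · 2880/3553 = 2880.

2880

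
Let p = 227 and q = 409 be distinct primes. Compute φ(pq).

92208

φ(92843) = 92843 · (1 − 1/227) · (1 − 1/409)
       = 92843 · 92208/92843 = 92208.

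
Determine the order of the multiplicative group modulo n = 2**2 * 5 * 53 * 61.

φ(64660) = 64660 · (1 − 1/2) · (1 − 1/5) · (1 − 1/53) · (1 − 1/61)
       = 64660 · 12480/32330 = 24960.

24960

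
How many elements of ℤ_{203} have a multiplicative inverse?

Factor 203: 203 = 7 · 29.
φ(7) = 7 − 1 = 6.
φ(29) = 29 − 1 = 28.
Since φ is multiplicative, φ(203) = 6 · 28 = 168.

168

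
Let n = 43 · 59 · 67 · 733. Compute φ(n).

117688032

φ(124594607) = 124594607 · (1 − 1/43) · (1 − 1/59) · (1 − 1/67) · (1 − 1/733)
       = 124594607 · 117688032/124594607 = 117688032.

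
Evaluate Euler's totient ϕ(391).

391 = 17 * 23.
φ(17) = 17 − 1 = 16.
φ(23) = 23 − 1 = 22.
Multiply: 16 · 22 = 352.

352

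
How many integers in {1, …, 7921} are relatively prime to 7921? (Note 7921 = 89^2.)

7832

φ(89^2) = 89^2 − 89^1 = 7921 − 89 = 7832.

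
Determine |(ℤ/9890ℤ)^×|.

3696

Factor 9890: 9890 = 2 * 5 * 23 * 43.
φ(2) = 2 − 1 = 1.
φ(5) = 5 − 1 = 4.
φ(23) = 23 − 1 = 22.
φ(43) = 43 − 1 = 42.
Multiply: 1 · 4 · 22 · 42 = 3696.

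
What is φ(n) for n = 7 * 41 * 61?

14400

φ(7) = 7 − 1 = 6.
φ(41) = 41 − 1 = 40.
φ(61) = 61 − 1 = 60.
Since φ is multiplicative, φ(17507) = 6 · 40 · 60 = 14400.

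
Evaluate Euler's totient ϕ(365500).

Prime factorization: 365500 = 2^2 * 5^3 * 17 * 43.
φ(365500) = 365500 · (1 − 1/2) · (1 − 1/5) · (1 − 1/17) · (1 − 1/43)
       = 365500 · 2688/7310 = 134400.

134400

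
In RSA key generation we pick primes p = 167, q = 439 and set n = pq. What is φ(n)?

72708

φ(167) = 167 − 1 = 166.
φ(439) = 439 − 1 = 438.
φ(73313) = 166 × 438 = 72708.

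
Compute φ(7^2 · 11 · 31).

12600

φ(7^2) = 7^1·(7−1) = 7·6 = 42.
φ(11) = 11 − 1 = 10.
φ(31) = 31 − 1 = 30.
φ(16709) = 42 × 10 × 30 = 12600.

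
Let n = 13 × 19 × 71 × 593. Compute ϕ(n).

φ(10399441) = 10399441 · (1 − 1/13) · (1 − 1/19) · (1 − 1/71) · (1 − 1/593)
       = 10399441 · 8951040/10399441 = 8951040.

8951040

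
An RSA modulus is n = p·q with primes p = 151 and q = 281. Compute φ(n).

φ(pq) = (p−1)(q−1) = 150 · 280 = 42000.

42000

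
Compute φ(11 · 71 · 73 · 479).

φ(11) = 11 − 1 = 10.
φ(71) = 71 − 1 = 70.
φ(73) = 73 − 1 = 72.
φ(479) = 479 − 1 = 478.
φ(27309227) = 10 × 70 × 72 × 478 = 24091200.

24091200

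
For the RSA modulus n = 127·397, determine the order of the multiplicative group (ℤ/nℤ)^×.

49896

φ(50419) = 50419 · (1 − 1/127) · (1 − 1/397)
       = 50419 · 49896/50419 = 49896.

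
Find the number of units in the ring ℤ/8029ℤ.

First factor: 8029 = 7 * 31 * 37.
φ(8029) = 8029 · (1 − 1/7) · (1 − 1/31) · (1 − 1/37)
       = 8029 · 6480/8029 = 6480.

6480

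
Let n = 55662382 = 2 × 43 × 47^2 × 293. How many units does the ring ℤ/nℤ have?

φ(2) = 2 − 1 = 1.
φ(43) = 43 − 1 = 42.
φ(47^2) = 47^2 − 47^1 = 2209 − 47 = 2162.
φ(293) = 293 − 1 = 292.
Multiply: 1 · 42 · 2162 · 292 = 26514768.

26514768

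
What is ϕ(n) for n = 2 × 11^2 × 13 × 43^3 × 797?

81596813760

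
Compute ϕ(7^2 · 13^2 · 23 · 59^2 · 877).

432096432768

φ(7^2) = 7^1·(7−1) = 7·6 = 42.
φ(13^2) = 13^1·(13−1) = 13·12 = 156.
φ(23) = 23 − 1 = 22.
φ(59^2) = 59^2 − 59^1 = 3481 − 59 = 3422.
φ(877) = 877 − 1 = 876.
φ(581452493531) = 42 × 156 × 22 × 3422 × 876 = 432096432768.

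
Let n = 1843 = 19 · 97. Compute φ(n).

φ(19) = 19 − 1 = 18.
φ(97) = 97 − 1 = 96.
Multiply: 18 · 96 = 1728.

1728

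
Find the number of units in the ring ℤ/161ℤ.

132

Factor 161: 161 = 7 · 23.
φ(161) = 161 · (1 − 1/7) · (1 − 1/23)
       = 161 · 132/161 = 132.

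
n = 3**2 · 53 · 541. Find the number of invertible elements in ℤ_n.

φ(3^2) = 3^2 − 3^1 = 9 − 3 = 6.
φ(53) = 53 − 1 = 52.
φ(541) = 541 − 1 = 540.
Since φ is multiplicative, φ(258057) = 6 · 52 · 540 = 168480.

168480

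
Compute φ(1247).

1247 = 29 · 43.
φ(1247) = 1247 · (1 − 1/29) · (1 − 1/43)
       = 1247 · 1176/1247 = 1176.

1176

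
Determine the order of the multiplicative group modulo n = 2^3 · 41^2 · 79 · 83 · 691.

28950854400

φ(2^3) = 2^3 − 2^2 = 8 − 4 = 4.
φ(41^2) = 41^2 − 41^1 = 1681 − 41 = 1640.
φ(79) = 79 − 1 = 78.
φ(83) = 83 − 1 = 82.
φ(691) = 691 − 1 = 690.
Multiply: 4 · 1640 · 78 · 82 · 690 = 28950854400.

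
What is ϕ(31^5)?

27705630

φ(28629151) = 28629151 · (1 − 1/31)
       = 28629151 · 30/31 = 27705630.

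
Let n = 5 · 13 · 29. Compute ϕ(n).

1344

φ(5) = 5 − 1 = 4.
φ(13) = 13 − 1 = 12.
φ(29) = 29 − 1 = 28.
Since φ is multiplicative, φ(1885) = 4 · 12 · 28 = 1344.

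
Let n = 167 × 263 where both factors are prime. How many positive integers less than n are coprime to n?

φ(167) = 167 − 1 = 166.
φ(263) = 263 − 1 = 262.
Since φ is multiplicative, φ(43921) = 166 · 262 = 43492.

43492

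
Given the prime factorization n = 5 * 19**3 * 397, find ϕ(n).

10292832

φ(13615115) = 13615115 · (1 − 1/5) · (1 − 1/19) · (1 − 1/397)
       = 13615115 · 28512/37715 = 10292832.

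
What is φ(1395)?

720

Factor 1395: 1395 = 3^2 * 5 * 31.
φ(3^2) = 3^2 − 3^1 = 9 − 3 = 6.
φ(5) = 5 − 1 = 4.
φ(31) = 31 − 1 = 30.
Multiply: 6 · 4 · 30 = 720.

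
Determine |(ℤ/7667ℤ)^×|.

7667 = 11 · 17 · 41.
φ(11) = 11 − 1 = 10.
φ(17) = 17 − 1 = 16.
φ(41) = 41 − 1 = 40.
Since φ is multiplicative, φ(7667) = 10 · 16 · 40 = 6400.

6400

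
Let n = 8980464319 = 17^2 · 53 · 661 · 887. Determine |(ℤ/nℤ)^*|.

φ(8980464319) = 8980464319 · (1 − 1/17) · (1 − 1/53) · (1 − 1/661) · (1 − 1/887)
       = 8980464319 · 486520320/528262607 = 8270845440.

8270845440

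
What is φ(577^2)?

φ(332929) = 332929 · (1 − 1/577)
       = 332929 · 576/577 = 332352.

332352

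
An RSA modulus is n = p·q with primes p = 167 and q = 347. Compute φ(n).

57436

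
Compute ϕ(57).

First factor: 57 = 3 × 19.
φ(3) = 3 − 1 = 2.
φ(19) = 19 − 1 = 18.
φ(57) = 2 × 18 = 36.

36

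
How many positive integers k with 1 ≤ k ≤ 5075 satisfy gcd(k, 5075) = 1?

5075 = 5**2 · 7 · 29.
φ(5075) = 5075 · (1 − 1/5) · (1 − 1/7) · (1 − 1/29)
       = 5075 · 672/1015 = 3360.

3360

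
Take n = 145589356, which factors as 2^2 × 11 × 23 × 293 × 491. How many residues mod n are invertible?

62955200

φ(145589356) = 145589356 · (1 − 1/2) · (1 − 1/11) · (1 − 1/23) · (1 − 1/293) · (1 − 1/491)
       = 145589356 · 31477600/72794678 = 62955200.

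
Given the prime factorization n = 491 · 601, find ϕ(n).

294000

φ(491) = 491 − 1 = 490.
φ(601) = 601 − 1 = 600.
Since φ is multiplicative, φ(295091) = 490 · 600 = 294000.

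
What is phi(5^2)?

φ(5^2) = 5^1·(5−1) = 5·4 = 20.

20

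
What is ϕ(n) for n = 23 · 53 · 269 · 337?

103014912

φ(110506007) = 110506007 · (1 − 1/23) · (1 − 1/53) · (1 − 1/269) · (1 − 1/337)
       = 110506007 · 103014912/110506007 = 103014912.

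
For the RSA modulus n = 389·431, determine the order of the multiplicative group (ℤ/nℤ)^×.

166840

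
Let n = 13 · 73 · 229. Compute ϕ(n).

196992

φ(217321) = 217321 · (1 − 1/13) · (1 − 1/73) · (1 − 1/229)
       = 217321 · 196992/217321 = 196992.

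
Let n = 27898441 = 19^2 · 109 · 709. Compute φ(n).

φ(27898441) = 27898441 · (1 − 1/19) · (1 − 1/109) · (1 − 1/709)
       = 27898441 · 1376352/1468339 = 26150688.

26150688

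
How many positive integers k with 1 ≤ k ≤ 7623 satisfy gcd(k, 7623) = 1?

3960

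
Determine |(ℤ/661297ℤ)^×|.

Factor 661297: 661297 = 7 · 13^3 · 43.
φ(7) = 7 − 1 = 6.
φ(13^3) = 13^2·(13−1) = 169·12 = 2028.
φ(43) = 43 − 1 = 42.
φ(661297) = 6 × 2028 × 42 = 511056.

511056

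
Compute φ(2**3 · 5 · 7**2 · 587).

393792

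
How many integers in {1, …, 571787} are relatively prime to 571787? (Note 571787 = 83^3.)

φ(83^3) = 83^3 − 83^2 = 571787 − 6889 = 564898.

564898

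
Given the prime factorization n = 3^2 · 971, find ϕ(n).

φ(3^2) = 3^2 − 3^1 = 9 − 3 = 6.
φ(971) = 971 − 1 = 970.
φ(8739) = 6 × 970 = 5820.

5820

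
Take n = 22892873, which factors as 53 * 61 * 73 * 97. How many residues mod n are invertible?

21565440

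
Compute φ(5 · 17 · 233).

14848

φ(5) = 5 − 1 = 4.
φ(17) = 17 − 1 = 16.
φ(233) = 233 − 1 = 232.
Since φ is multiplicative, φ(19805) = 4 · 16 · 232 = 14848.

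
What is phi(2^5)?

16

φ(32) = 32 · (1 − 1/2)
       = 32 · 1/2 = 16.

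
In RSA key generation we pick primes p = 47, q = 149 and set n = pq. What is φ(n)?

6808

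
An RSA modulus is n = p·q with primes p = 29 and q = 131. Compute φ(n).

For distinct primes, φ(pq) = (p−1)(q−1) = 28 × 130 = 3640.

3640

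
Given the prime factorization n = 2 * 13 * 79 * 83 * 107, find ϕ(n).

8135712

φ(18241574) = 18241574 · (1 − 1/2) · (1 − 1/13) · (1 − 1/79) · (1 − 1/83) · (1 − 1/107)
       = 18241574 · 8135712/18241574 = 8135712.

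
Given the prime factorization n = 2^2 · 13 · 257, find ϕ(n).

6144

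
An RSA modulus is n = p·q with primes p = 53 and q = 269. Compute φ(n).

φ(53) = 53 − 1 = 52.
φ(269) = 269 − 1 = 268.
Since φ is multiplicative, φ(14257) = 52 · 268 = 13936.

13936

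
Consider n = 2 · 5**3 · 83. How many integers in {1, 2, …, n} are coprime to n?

8200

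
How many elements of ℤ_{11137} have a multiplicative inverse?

9072

11137 = 7 · 37 · 43.
φ(7) = 7 − 1 = 6.
φ(37) = 37 − 1 = 36.
φ(43) = 43 − 1 = 42.
Multiply: 6 · 36 · 42 = 9072.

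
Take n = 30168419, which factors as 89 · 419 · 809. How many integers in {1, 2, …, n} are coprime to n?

φ(89) = 89 − 1 = 88.
φ(419) = 419 − 1 = 418.
φ(809) = 809 − 1 = 808.
Since φ is multiplicative, φ(30168419) = 88 · 418 · 808 = 29721472.

29721472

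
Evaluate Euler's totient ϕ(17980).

Factor 17980: 17980 = 2^2 · 5 · 29 · 31.
φ(17980) = 17980 · (1 − 1/2) · (1 − 1/5) · (1 − 1/29) · (1 − 1/31)
       = 17980 · 3360/8990 = 6720.

6720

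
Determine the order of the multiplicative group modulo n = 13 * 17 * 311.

59520

φ(13) = 13 − 1 = 12.
φ(17) = 17 − 1 = 16.
φ(311) = 311 − 1 = 310.
Since φ is multiplicative, φ(68731) = 12 · 16 · 310 = 59520.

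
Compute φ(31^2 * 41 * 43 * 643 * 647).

647977276800

φ(704840667103) = 704840667103 · (1 − 1/31) · (1 − 1/41) · (1 − 1/43) · (1 − 1/643) · (1 − 1/647)
       = 704840667103 · 20902492800/22736795713 = 647977276800.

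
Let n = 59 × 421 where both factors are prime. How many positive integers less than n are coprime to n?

φ(24839) = 24839 · (1 − 1/59) · (1 − 1/421)
       = 24839 · 24360/24839 = 24360.

24360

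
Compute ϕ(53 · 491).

25480

φ(53) = 53 − 1 = 52.
φ(491) = 491 − 1 = 490.
Multiply: 52 · 490 = 25480.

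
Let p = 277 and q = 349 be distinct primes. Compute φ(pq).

96048

φ(n) = (p − 1)(q − 1) = (277−1)(349−1) = 276·348 = 96048.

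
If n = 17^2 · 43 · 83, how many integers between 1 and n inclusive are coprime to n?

936768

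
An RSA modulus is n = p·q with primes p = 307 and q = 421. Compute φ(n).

128520

φ(129247) = 129247 · (1 − 1/307) · (1 − 1/421)
       = 129247 · 128520/129247 = 128520.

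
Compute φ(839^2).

703082

φ(703921) = 703921 · (1 − 1/839)
       = 703921 · 838/839 = 703082.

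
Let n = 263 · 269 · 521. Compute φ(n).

36512320

φ(263) = 263 − 1 = 262.
φ(269) = 269 − 1 = 268.
φ(521) = 521 − 1 = 520.
Since φ is multiplicative, φ(36859187) = 262 · 268 · 520 = 36512320.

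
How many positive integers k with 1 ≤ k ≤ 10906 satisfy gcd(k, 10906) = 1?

Prime factorization: 10906 = 2 × 7 × 19 × 41.
φ(2) = 2 − 1 = 1.
φ(7) = 7 − 1 = 6.
φ(19) = 19 − 1 = 18.
φ(41) = 41 − 1 = 40.
φ(10906) = 1 × 6 × 18 × 40 = 4320.

4320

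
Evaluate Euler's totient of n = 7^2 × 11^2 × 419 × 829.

1599000480

φ(7^2) = 7^2 − 7^1 = 49 − 7 = 42.
φ(11^2) = 11^2 − 11^1 = 121 − 11 = 110.
φ(419) = 419 − 1 = 418.
φ(829) = 829 − 1 = 828.
Multiply: 42 · 110 · 418 · 828 = 1599000480.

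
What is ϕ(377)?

336

First factor: 377 = 13 × 29.
φ(377) = 377 · (1 − 1/13) · (1 − 1/29)
       = 377 · 336/377 = 336.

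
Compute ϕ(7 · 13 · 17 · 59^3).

232586496

φ(7) = 7 − 1 = 6.
φ(13) = 13 − 1 = 12.
φ(17) = 17 − 1 = 16.
φ(59^3) = 59^2·(59−1) = 3481·58 = 201898.
Since φ is multiplicative, φ(317721313) = 6 · 12 · 16 · 201898 = 232586496.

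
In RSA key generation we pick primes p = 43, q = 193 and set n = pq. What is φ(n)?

φ(pq) = (p−1)(q−1) = 42 · 192 = 8064.

8064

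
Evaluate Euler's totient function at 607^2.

367842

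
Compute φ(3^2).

φ(3^2) = 3^2 − 3^1 = 9 − 3 = 6.

6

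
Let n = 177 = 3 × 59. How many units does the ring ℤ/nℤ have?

116

φ(177) = 177 · (1 − 1/3) · (1 − 1/59)
       = 177 · 116/177 = 116.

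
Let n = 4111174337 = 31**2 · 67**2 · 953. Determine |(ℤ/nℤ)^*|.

φ(4111174337) = 4111174337 · (1 − 1/31) · (1 − 1/67) · (1 − 1/953)
       = 4111174337 · 1884960/1979381 = 3915061920.

3915061920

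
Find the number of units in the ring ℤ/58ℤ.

28

First factor: 58 = 2 · 29.
φ(58) = 58 · (1 − 1/2) · (1 − 1/29)
       = 58 · 28/58 = 28.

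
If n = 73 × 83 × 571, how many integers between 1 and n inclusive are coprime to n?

φ(73) = 73 − 1 = 72.
φ(83) = 83 − 1 = 82.
φ(571) = 571 − 1 = 570.
φ(3459689) = 72 × 82 × 570 = 3365280.

3365280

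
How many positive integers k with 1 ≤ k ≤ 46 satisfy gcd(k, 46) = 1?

22

Prime factorization: 46 = 2 · 23.
φ(2) = 2 − 1 = 1.
φ(23) = 23 − 1 = 22.
Multiply: 1 · 22 = 22.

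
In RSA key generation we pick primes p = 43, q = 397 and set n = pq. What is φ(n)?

16632

φ(pq) = (p−1)(q−1) = 42 · 396 = 16632.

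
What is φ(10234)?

4032

10234 = 2 * 7 * 17 * 43.
φ(10234) = 10234 · (1 − 1/2) · (1 − 1/7) · (1 − 1/17) · (1 − 1/43)
       = 10234 · 4032/10234 = 4032.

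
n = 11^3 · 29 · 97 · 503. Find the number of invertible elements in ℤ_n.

1632744960

φ(1883283809) = 1883283809 · (1 − 1/11) · (1 − 1/29) · (1 − 1/97) · (1 − 1/503)
       = 1883283809 · 13493760/15564329 = 1632744960.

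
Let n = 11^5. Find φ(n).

φ(11^5) = 11^5 − 11^4 = 161051 − 14641 = 146410.

146410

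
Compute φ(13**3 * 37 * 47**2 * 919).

φ(165022441519) = 165022441519 · (1 − 1/13) · (1 − 1/37) · (1 − 1/47) · (1 − 1/919)
       = 165022441519 · 18242496/20775833 = 144900145728.

144900145728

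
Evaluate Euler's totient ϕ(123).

First factor: 123 = 3 × 41.
φ(123) = 123 · (1 − 1/3) · (1 − 1/41)
       = 123 · 80/123 = 80.

80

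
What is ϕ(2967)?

1848

Factor 2967: 2967 = 3 * 23 * 43.
φ(3) = 3 − 1 = 2.
φ(23) = 23 − 1 = 22.
φ(43) = 43 − 1 = 42.
Since φ is multiplicative, φ(2967) = 2 · 22 · 42 = 1848.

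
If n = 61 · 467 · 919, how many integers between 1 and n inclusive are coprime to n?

φ(26179553) = 26179553 · (1 − 1/61) · (1 − 1/467) · (1 − 1/919)
       = 26179553 · 25667280/26179553 = 25667280.

25667280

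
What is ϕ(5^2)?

20

φ(25) = 25 · (1 − 1/5)
       = 25 · 4/5 = 20.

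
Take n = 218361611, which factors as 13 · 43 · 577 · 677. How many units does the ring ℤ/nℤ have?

φ(218361611) = 218361611 · (1 − 1/13) · (1 − 1/43) · (1 − 1/577) · (1 − 1/677)
       = 218361611 · 196245504/218361611 = 196245504.

196245504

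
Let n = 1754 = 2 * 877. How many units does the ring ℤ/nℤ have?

φ(1754) = 1754 · (1 − 1/2) · (1 − 1/877)
       = 1754 · 876/1754 = 876.

876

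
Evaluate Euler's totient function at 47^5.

224465326

φ(47^5) = 47^5 − 47^4 = 229345007 − 4879681 = 224465326.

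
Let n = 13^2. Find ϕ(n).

156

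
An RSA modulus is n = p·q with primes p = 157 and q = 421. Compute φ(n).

65520

φ(pq) = (p−1)(q−1) = 156 · 420 = 65520.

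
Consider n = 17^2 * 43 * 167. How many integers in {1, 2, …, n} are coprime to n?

1896384

φ(2075309) = 2075309 · (1 − 1/17) · (1 − 1/43) · (1 − 1/167)
       = 2075309 · 111552/122077 = 1896384.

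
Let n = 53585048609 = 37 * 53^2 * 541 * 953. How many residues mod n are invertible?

51004961280

φ(37) = 37 − 1 = 36.
φ(53^2) = 53^2 − 53^1 = 2809 − 53 = 2756.
φ(541) = 541 − 1 = 540.
φ(953) = 953 − 1 = 952.
φ(53585048609) = 36 × 2756 × 540 × 952 = 51004961280.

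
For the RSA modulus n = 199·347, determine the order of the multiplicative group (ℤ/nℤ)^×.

φ(69053) = 69053 · (1 − 1/199) · (1 − 1/347)
       = 69053 · 68508/69053 = 68508.

68508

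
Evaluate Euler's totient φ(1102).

504

Factor 1102: 1102 = 2 · 19 · 29.
φ(1102) = 1102 · (1 − 1/2) · (1 − 1/19) · (1 − 1/29)
       = 1102 · 504/1102 = 504.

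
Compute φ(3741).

2352

Prime factorization: 3741 = 3 · 29 · 43.
φ(3741) = 3741 · (1 − 1/3) · (1 − 1/29) · (1 − 1/43)
       = 3741 · 2352/3741 = 2352.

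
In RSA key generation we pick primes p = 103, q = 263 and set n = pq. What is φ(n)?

φ(103) = 103 − 1 = 102.
φ(263) = 263 − 1 = 262.
Multiply: 102 · 262 = 26724.

26724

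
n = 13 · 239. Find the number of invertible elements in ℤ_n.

φ(13) = 13 − 1 = 12.
φ(239) = 239 − 1 = 238.
φ(3107) = 12 × 238 = 2856.

2856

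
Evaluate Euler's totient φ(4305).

1920

Prime factorization: 4305 = 3 · 5 · 7 · 41.
φ(4305) = 4305 · (1 − 1/3) · (1 − 1/5) · (1 − 1/7) · (1 − 1/41)
       = 4305 · 1920/4305 = 1920.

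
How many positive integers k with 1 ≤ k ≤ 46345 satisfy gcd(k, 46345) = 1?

46345 = 5 × 13 × 23 × 31.
φ(5) = 5 − 1 = 4.
φ(13) = 13 − 1 = 12.
φ(23) = 23 − 1 = 22.
φ(31) = 31 − 1 = 30.
Since φ is multiplicative, φ(46345) = 4 · 12 · 22 · 30 = 31680.

31680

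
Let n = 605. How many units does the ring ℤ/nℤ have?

Prime factorization: 605 = 5 · 11**2.
φ(5) = 5 − 1 = 4.
φ(11^2) = 11^2 − 11^1 = 121 − 11 = 110.
Multiply: 4 · 110 = 440.

440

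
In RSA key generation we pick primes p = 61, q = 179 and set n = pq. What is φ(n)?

φ(10919) = 10919 · (1 − 1/61) · (1 − 1/179)
       = 10919 · 10680/10919 = 10680.

10680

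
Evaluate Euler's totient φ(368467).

Factor 368467: 368467 = 11 · 19 · 41 · 43.
φ(368467) = 368467 · (1 − 1/11) · (1 − 1/19) · (1 − 1/41) · (1 − 1/43)
       = 368467 · 302400/368467 = 302400.

302400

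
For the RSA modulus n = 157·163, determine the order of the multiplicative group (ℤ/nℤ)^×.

φ(25591) = 25591 · (1 − 1/157) · (1 − 1/163)
       = 25591 · 25272/25591 = 25272.

25272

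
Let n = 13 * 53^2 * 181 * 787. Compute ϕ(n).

4679026560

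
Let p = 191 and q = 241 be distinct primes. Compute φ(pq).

45600

φ(46031) = 46031 · (1 − 1/191) · (1 − 1/241)
       = 46031 · 45600/46031 = 45600.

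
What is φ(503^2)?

φ(503^2) = 503^2 − 503^1 = 253009 − 503 = 252506.

252506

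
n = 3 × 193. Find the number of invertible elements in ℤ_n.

384

φ(3) = 3 − 1 = 2.
φ(193) = 193 − 1 = 192.
Since φ is multiplicative, φ(579) = 2 · 192 = 384.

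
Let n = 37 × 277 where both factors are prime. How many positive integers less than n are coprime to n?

φ(37) = 37 − 1 = 36.
φ(277) = 277 − 1 = 276.
Multiply: 36 · 276 = 9936.

9936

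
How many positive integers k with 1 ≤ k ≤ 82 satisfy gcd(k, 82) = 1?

40

82 = 2 × 41.
φ(82) = 82 · (1 − 1/2) · (1 − 1/41)
       = 82 · 40/82 = 40.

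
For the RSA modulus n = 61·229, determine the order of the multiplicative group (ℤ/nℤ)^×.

13680

φ(61) = 61 − 1 = 60.
φ(229) = 229 − 1 = 228.
φ(13969) = 60 × 228 = 13680.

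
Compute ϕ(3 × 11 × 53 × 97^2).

φ(3) = 3 − 1 = 2.
φ(11) = 11 − 1 = 10.
φ(53) = 53 − 1 = 52.
φ(97^2) = 97^2 − 97^1 = 9409 − 97 = 9312.
φ(16456341) = 2 × 10 × 52 × 9312 = 9684480.

9684480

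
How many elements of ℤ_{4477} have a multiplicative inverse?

4477 = 11**2 × 37.
φ(4477) = 4477 · (1 − 1/11) · (1 − 1/37)
       = 4477 · 360/407 = 3960.

3960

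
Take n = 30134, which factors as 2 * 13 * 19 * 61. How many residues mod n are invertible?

φ(30134) = 30134 · (1 − 1/2) · (1 − 1/13) · (1 − 1/19) · (1 − 1/61)
       = 30134 · 12960/30134 = 12960.

12960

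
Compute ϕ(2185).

1584

2185 = 5 × 19 × 23.
φ(2185) = 2185 · (1 − 1/5) · (1 − 1/19) · (1 − 1/23)
       = 2185 · 1584/2185 = 1584.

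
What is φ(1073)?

1008

First factor: 1073 = 29 × 37.
φ(1073) = 1073 · (1 − 1/29) · (1 − 1/37)
       = 1073 · 1008/1073 = 1008.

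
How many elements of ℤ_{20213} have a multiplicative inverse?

17920

Prime factorization: 20213 = 17 * 29 * 41.
φ(17) = 17 − 1 = 16.
φ(29) = 29 − 1 = 28.
φ(41) = 41 − 1 = 40.
φ(20213) = 16 × 28 × 40 = 17920.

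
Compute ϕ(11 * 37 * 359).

φ(11) = 11 − 1 = 10.
φ(37) = 37 − 1 = 36.
φ(359) = 359 − 1 = 358.
Since φ is multiplicative, φ(146113) = 10 · 36 · 358 = 128880.

128880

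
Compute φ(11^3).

φ(1331) = 1331 · (1 − 1/11)
       = 1331 · 10/11 = 1210.

1210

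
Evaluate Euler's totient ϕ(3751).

3300

Prime factorization: 3751 = 11^2 · 31.
φ(11^2) = 11^2 − 11^1 = 121 − 11 = 110.
φ(31) = 31 − 1 = 30.
Since φ is multiplicative, φ(3751) = 110 · 30 = 3300.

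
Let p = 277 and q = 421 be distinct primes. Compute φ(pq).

φ(n) = (p − 1)(q − 1) = (277−1)(421−1) = 276·420 = 115920.

115920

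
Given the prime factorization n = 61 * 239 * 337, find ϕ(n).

4798080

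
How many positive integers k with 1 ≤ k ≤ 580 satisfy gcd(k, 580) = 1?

580 = 2**2 × 5 × 29.
φ(580) = 580 · (1 − 1/2) · (1 − 1/5) · (1 − 1/29)
       = 580 · 112/290 = 224.

224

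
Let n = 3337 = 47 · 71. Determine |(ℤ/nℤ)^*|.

φ(47) = 47 − 1 = 46.
φ(71) = 71 − 1 = 70.
φ(3337) = 46 × 70 = 3220.

3220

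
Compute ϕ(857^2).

φ(734449) = 734449 · (1 − 1/857)
       = 734449 · 856/857 = 733592.

733592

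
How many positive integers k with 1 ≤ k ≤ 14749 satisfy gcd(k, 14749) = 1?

12348

Factor 14749: 14749 = 7**3 · 43.
φ(14749) = 14749 · (1 − 1/7) · (1 − 1/43)
       = 14749 · 252/301 = 12348.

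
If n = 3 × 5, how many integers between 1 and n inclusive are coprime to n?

8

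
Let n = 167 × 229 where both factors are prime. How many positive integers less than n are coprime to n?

37848

φ(38243) = 38243 · (1 − 1/167) · (1 − 1/229)
       = 38243 · 37848/38243 = 37848.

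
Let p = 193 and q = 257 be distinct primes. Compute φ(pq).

φ(n) = (p − 1)(q − 1) = (193−1)(257−1) = 192·256 = 49152.

49152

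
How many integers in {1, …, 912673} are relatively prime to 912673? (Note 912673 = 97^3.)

φ(97^3) = 97^3 − 97^2 = 912673 − 9409 = 903264.

903264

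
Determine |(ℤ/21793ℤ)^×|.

19440

Prime factorization: 21793 = 19 × 31 × 37.
φ(21793) = 21793 · (1 − 1/19) · (1 − 1/31) · (1 − 1/37)
       = 21793 · 19440/21793 = 19440.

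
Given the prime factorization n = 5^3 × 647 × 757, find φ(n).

48837600

φ(61222375) = 61222375 · (1 − 1/5) · (1 − 1/647) · (1 − 1/757)
       = 61222375 · 1953504/2448895 = 48837600.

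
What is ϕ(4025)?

2640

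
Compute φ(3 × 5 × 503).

4016

φ(3) = 3 − 1 = 2.
φ(5) = 5 − 1 = 4.
φ(503) = 503 − 1 = 502.
φ(7545) = 2 × 4 × 502 = 4016.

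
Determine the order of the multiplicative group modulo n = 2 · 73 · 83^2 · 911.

φ(916278334) = 916278334 · (1 − 1/2) · (1 − 1/73) · (1 − 1/83) · (1 − 1/911)
       = 916278334 · 5372640/11039498 = 445929120.

445929120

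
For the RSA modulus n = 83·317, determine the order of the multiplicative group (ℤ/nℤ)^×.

25912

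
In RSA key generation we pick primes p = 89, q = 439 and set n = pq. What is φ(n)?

38544

φ(89) = 89 − 1 = 88.
φ(439) = 439 − 1 = 438.
Since φ is multiplicative, φ(39071) = 88 · 438 = 38544.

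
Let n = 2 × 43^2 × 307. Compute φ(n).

φ(1135286) = 1135286 · (1 − 1/2) · (1 − 1/43) · (1 − 1/307)
       = 1135286 · 12852/26402 = 552636.

552636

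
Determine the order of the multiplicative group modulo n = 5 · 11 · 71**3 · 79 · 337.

369920678400

φ(5) = 5 − 1 = 4.
φ(11) = 11 − 1 = 10.
φ(71^3) = 71^3 − 71^2 = 357911 − 5041 = 352870.
φ(79) = 79 − 1 = 78.
φ(337) = 337 − 1 = 336.
Since φ is multiplicative, φ(524076550415) = 4 · 10 · 352870 · 78 · 336 = 369920678400.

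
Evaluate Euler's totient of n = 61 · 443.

φ(61) = 61 − 1 = 60.
φ(443) = 443 − 1 = 442.
φ(27023) = 60 × 442 = 26520.

26520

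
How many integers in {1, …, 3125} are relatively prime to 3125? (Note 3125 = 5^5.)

φ(5^5) = 5^5 − 5^4 = 3125 − 625 = 2500.

2500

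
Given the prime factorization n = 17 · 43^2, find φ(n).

28896

φ(17) = 17 − 1 = 16.
φ(43^2) = 43^1·(43−1) = 43·42 = 1806.
φ(31433) = 16 × 1806 = 28896.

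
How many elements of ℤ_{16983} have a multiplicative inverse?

10368

Prime factorization: 16983 = 3**3 * 17 * 37.
φ(16983) = 16983 · (1 − 1/3) · (1 − 1/17) · (1 − 1/37)
       = 16983 · 1152/1887 = 10368.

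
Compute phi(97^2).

9312

φ(97^2) = 97^2 − 97^1 = 9409 − 97 = 9312.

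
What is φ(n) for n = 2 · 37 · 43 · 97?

145152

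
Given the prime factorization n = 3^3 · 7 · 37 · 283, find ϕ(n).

1096416

φ(1979019) = 1979019 · (1 − 1/3) · (1 − 1/7) · (1 − 1/37) · (1 − 1/283)
       = 1979019 · 121824/219891 = 1096416.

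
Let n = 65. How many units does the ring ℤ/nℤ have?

48

First factor: 65 = 5 · 13.
φ(5) = 5 − 1 = 4.
φ(13) = 13 − 1 = 12.
Since φ is multiplicative, φ(65) = 4 · 12 = 48.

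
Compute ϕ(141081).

86400

Factor 141081: 141081 = 3 · 31 · 37 · 41.
φ(3) = 3 − 1 = 2.
φ(31) = 31 − 1 = 30.
φ(37) = 37 − 1 = 36.
φ(41) = 41 − 1 = 40.
Multiply: 2 · 30 · 36 · 40 = 86400.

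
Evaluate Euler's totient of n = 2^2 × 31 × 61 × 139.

496800

φ(1051396) = 1051396 · (1 − 1/2) · (1 − 1/31) · (1 − 1/61) · (1 − 1/139)
       = 1051396 · 248400/525698 = 496800.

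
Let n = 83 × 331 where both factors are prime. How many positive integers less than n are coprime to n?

27060

φ(pq) = (p−1)(q−1) = 82 · 330 = 27060.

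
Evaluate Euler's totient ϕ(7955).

6048

7955 = 5 · 37 · 43.
φ(5) = 5 − 1 = 4.
φ(37) = 37 − 1 = 36.
φ(43) = 43 − 1 = 42.
Multiply: 4 · 36 · 42 = 6048.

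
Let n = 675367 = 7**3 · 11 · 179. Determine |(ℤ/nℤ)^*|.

523320

φ(7^3) = 7^2·(7−1) = 49·6 = 294.
φ(11) = 11 − 1 = 10.
φ(179) = 179 − 1 = 178.
Since φ is multiplicative, φ(675367) = 294 · 10 · 178 = 523320.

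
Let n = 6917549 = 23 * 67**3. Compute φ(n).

φ(6917549) = 6917549 · (1 − 1/23) · (1 − 1/67)
       = 6917549 · 1452/1541 = 6518028.

6518028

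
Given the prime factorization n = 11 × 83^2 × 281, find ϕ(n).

19056800

φ(21293899) = 21293899 · (1 − 1/11) · (1 − 1/83) · (1 − 1/281)
       = 21293899 · 229600/256553 = 19056800.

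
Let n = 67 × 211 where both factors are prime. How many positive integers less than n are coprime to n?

13860

φ(67) = 67 − 1 = 66.
φ(211) = 211 − 1 = 210.
Since φ is multiplicative, φ(14137) = 66 · 210 = 13860.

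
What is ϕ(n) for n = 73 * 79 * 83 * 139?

φ(73) = 73 − 1 = 72.
φ(79) = 79 − 1 = 78.
φ(83) = 83 − 1 = 82.
φ(139) = 139 − 1 = 138.
Multiply: 72 · 78 · 82 · 138 = 63550656.

63550656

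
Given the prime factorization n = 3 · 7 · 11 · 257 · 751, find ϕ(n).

23040000

φ(3) = 3 − 1 = 2.
φ(7) = 7 − 1 = 6.
φ(11) = 11 − 1 = 10.
φ(257) = 257 − 1 = 256.
φ(751) = 751 − 1 = 750.
φ(44584617) = 2 × 6 × 10 × 256 × 750 = 23040000.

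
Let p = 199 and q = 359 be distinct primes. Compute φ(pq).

φ(pq) = (p−1)(q−1) = 198 · 358 = 70884.

70884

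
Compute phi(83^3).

564898

φ(83^3) = 83^2·(83−1) = 6889·82 = 564898.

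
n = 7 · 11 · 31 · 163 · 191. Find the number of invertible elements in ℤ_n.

55404000

φ(74314471) = 74314471 · (1 − 1/7) · (1 − 1/11) · (1 − 1/31) · (1 − 1/163) · (1 − 1/191)
       = 74314471 · 55404000/74314471 = 55404000.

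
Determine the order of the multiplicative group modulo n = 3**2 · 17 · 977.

93696

φ(3^2) = 3^2 − 3^1 = 9 − 3 = 6.
φ(17) = 17 − 1 = 16.
φ(977) = 977 − 1 = 976.
Multiply: 6 · 16 · 976 = 93696.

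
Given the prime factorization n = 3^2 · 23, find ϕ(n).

132

φ(207) = 207 · (1 − 1/3) · (1 − 1/23)
       = 207 · 44/69 = 132.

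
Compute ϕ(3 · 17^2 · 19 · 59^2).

33508224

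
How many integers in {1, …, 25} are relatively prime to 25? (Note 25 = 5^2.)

φ(25) = 25 · (1 − 1/5)
       = 25 · 4/5 = 20.

20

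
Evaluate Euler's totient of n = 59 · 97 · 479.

2661504

φ(2741317) = 2741317 · (1 − 1/59) · (1 − 1/97) · (1 − 1/479)
       = 2741317 · 2661504/2741317 = 2661504.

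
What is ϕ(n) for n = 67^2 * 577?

φ(67^2) = 67^2 − 67^1 = 4489 − 67 = 4422.
φ(577) = 577 − 1 = 576.
Since φ is multiplicative, φ(2590153) = 4422 · 576 = 2547072.

2547072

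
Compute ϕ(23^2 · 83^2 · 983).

φ(3582328223) = 3582328223 · (1 − 1/23) · (1 − 1/83) · (1 − 1/983)
       = 3582328223 · 1771528/1876547 = 3381846952.

3381846952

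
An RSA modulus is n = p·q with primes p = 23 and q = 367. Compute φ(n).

φ(8441) = 8441 · (1 − 1/23) · (1 − 1/367)
       = 8441 · 8052/8441 = 8052.

8052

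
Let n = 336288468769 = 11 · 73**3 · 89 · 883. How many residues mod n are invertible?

297803278080

φ(336288468769) = 336288468769 · (1 − 1/11) · (1 − 1/73) · (1 − 1/89) · (1 − 1/883)
       = 336288468769 · 55883520/63105361 = 297803278080.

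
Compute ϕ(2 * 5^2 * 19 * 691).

φ(2) = 2 − 1 = 1.
φ(5^2) = 5^1·(5−1) = 5·4 = 20.
φ(19) = 19 − 1 = 18.
φ(691) = 691 − 1 = 690.
φ(656450) = 1 × 20 × 18 × 690 = 248400.

248400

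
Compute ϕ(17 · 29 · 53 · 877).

φ(22915133) = 22915133 · (1 − 1/17) · (1 − 1/29) · (1 − 1/53) · (1 − 1/877)
       = 22915133 · 20407296/22915133 = 20407296.

20407296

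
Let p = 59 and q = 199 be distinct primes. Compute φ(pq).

11484

φ(pq) = (p−1)(q−1) = 58 · 198 = 11484.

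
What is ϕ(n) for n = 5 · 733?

φ(3665) = 3665 · (1 − 1/5) · (1 − 1/733)
       = 3665 · 2928/3665 = 2928.

2928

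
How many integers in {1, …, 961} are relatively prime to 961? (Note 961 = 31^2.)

φ(31^2) = 31^1·(31−1) = 31·30 = 930.

930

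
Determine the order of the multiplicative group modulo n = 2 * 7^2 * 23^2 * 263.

5568024

φ(13634446) = 13634446 · (1 − 1/2) · (1 − 1/7) · (1 − 1/23) · (1 − 1/263)
       = 13634446 · 34584/84686 = 5568024.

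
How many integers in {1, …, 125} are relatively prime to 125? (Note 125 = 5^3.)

φ(5^3) = 5^3 − 5^2 = 125 − 25 = 100.

100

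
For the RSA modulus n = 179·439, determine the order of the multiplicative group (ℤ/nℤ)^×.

77964

φ(78581) = 78581 · (1 − 1/179) · (1 − 1/439)
       = 78581 · 77964/78581 = 77964.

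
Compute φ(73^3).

383688

φ(73^3) = 73^3 − 73^2 = 389017 − 5329 = 383688.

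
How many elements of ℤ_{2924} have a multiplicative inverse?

Factor 2924: 2924 = 2^2 × 17 × 43.
φ(2924) = 2924 · (1 − 1/2) · (1 − 1/17) · (1 − 1/43)
       = 2924 · 672/1462 = 1344.

1344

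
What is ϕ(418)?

180

First factor: 418 = 2 × 11 × 19.
φ(2) = 2 − 1 = 1.
φ(11) = 11 − 1 = 10.
φ(19) = 19 − 1 = 18.
φ(418) = 1 × 10 × 18 = 180.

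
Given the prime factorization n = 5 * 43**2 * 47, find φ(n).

332304

φ(5) = 5 − 1 = 4.
φ(43^2) = 43^2 − 43^1 = 1849 − 43 = 1806.
φ(47) = 47 − 1 = 46.
Since φ is multiplicative, φ(434515) = 4 · 1806 · 46 = 332304.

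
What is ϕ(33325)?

25200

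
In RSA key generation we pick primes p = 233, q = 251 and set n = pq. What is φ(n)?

58000

φ(pq) = (p−1)(q−1) = 232 · 250 = 58000.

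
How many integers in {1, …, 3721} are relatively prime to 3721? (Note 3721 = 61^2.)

3660

φ(3721) = 3721 · (1 − 1/61)
       = 3721 · 60/61 = 3660.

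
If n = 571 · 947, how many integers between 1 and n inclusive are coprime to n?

φ(540737) = 540737 · (1 − 1/571) · (1 − 1/947)
       = 540737 · 539220/540737 = 539220.

539220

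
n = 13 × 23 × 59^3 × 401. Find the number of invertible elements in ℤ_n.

φ(13) = 13 − 1 = 12.
φ(23) = 23 − 1 = 22.
φ(59^3) = 59^2·(59−1) = 3481·58 = 201898.
φ(401) = 401 − 1 = 400.
φ(24624736721) = 12 × 22 × 201898 × 400 = 21320428800.

21320428800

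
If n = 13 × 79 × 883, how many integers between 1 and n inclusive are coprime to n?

φ(13) = 13 − 1 = 12.
φ(79) = 79 − 1 = 78.
φ(883) = 883 − 1 = 882.
Multiply: 12 · 78 · 882 = 825552.

825552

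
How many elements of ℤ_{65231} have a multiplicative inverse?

65231 = 37 · 41 · 43.
φ(37) = 37 − 1 = 36.
φ(41) = 41 − 1 = 40.
φ(43) = 43 − 1 = 42.
φ(65231) = 36 × 40 × 42 = 60480.

60480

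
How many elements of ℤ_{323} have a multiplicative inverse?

Factor 323: 323 = 17 · 19.
φ(323) = 323 · (1 − 1/17) · (1 − 1/19)
       = 323 · 288/323 = 288.

288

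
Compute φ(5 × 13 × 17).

768

φ(5) = 5 − 1 = 4.
φ(13) = 13 − 1 = 12.
φ(17) = 17 − 1 = 16.
Since φ is multiplicative, φ(1105) = 4 · 12 · 16 = 768.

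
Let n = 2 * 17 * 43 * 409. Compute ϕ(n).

φ(2) = 2 − 1 = 1.
φ(17) = 17 − 1 = 16.
φ(43) = 43 − 1 = 42.
φ(409) = 409 − 1 = 408.
Multiply: 1 · 16 · 42 · 408 = 274176.

274176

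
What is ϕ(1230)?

Prime factorization: 1230 = 2 × 3 × 5 × 41.
φ(2) = 2 − 1 = 1.
φ(3) = 3 − 1 = 2.
φ(5) = 5 − 1 = 4.
φ(41) = 41 − 1 = 40.
φ(1230) = 1 × 2 × 4 × 40 = 320.

320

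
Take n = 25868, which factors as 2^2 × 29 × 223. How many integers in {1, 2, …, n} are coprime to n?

12432

φ(2^2) = 2^2 − 2^1 = 4 − 2 = 2.
φ(29) = 29 − 1 = 28.
φ(223) = 223 − 1 = 222.
Multiply: 2 · 28 · 222 = 12432.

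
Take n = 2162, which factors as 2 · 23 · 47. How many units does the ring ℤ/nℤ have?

1012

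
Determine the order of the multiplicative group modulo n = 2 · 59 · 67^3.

φ(2) = 2 − 1 = 1.
φ(59) = 59 − 1 = 58.
φ(67^3) = 67^3 − 67^2 = 300763 − 4489 = 296274.
φ(35490034) = 1 × 58 × 296274 = 17183892.

17183892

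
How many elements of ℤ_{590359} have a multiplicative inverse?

422400

Prime factorization: 590359 = 7 · 11**2 · 17 · 41.
φ(7) = 7 − 1 = 6.
φ(11^2) = 11^2 − 11^1 = 121 − 11 = 110.
φ(17) = 17 − 1 = 16.
φ(41) = 41 − 1 = 40.
Since φ is multiplicative, φ(590359) = 6 · 110 · 16 · 40 = 422400.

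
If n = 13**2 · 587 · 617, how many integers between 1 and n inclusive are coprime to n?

56312256

φ(13^2) = 13^2 − 13^1 = 169 − 13 = 156.
φ(587) = 587 − 1 = 586.
φ(617) = 617 − 1 = 616.
Multiply: 156 · 586 · 616 = 56312256.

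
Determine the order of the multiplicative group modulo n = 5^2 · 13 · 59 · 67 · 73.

φ(93784925) = 93784925 · (1 − 1/5) · (1 − 1/13) · (1 − 1/59) · (1 − 1/67) · (1 − 1/73)
       = 93784925 · 13229568/18756985 = 66147840.

66147840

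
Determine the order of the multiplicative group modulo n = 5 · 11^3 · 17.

77440

φ(5) = 5 − 1 = 4.
φ(11^3) = 11^2·(11−1) = 121·10 = 1210.
φ(17) = 17 − 1 = 16.
φ(113135) = 4 × 1210 × 16 = 77440.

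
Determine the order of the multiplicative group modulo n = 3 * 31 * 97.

5760

φ(9021) = 9021 · (1 − 1/3) · (1 − 1/31) · (1 − 1/97)
       = 9021 · 5760/9021 = 5760.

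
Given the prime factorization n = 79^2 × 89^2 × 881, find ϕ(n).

42469489920

φ(79^2) = 79^1·(79−1) = 79·78 = 6162.
φ(89^2) = 89^2 − 89^1 = 7921 − 89 = 7832.
φ(881) = 881 − 1 = 880.
φ(43552200641) = 6162 × 7832 × 880 = 42469489920.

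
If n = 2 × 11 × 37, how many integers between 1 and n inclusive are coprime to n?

φ(814) = 814 · (1 − 1/2) · (1 − 1/11) · (1 − 1/37)
       = 814 · 360/814 = 360.

360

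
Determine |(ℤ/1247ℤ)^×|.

1176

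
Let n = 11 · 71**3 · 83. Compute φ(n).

289353400

φ(326772743) = 326772743 · (1 − 1/11) · (1 − 1/71) · (1 − 1/83)
       = 326772743 · 57400/64823 = 289353400.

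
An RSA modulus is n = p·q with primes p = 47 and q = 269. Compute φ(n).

12328

φ(12643) = 12643 · (1 − 1/47) · (1 − 1/269)
       = 12643 · 12328/12643 = 12328.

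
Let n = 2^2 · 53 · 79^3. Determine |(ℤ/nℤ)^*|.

φ(2^2) = 2^2 − 2^1 = 4 − 2 = 2.
φ(53) = 53 − 1 = 52.
φ(79^3) = 79^2·(79−1) = 6241·78 = 486798.
Multiply: 2 · 52 · 486798 = 50626992.

50626992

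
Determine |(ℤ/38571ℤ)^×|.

22176

First factor: 38571 = 3 × 13 × 23 × 43.
φ(38571) = 38571 · (1 − 1/3) · (1 − 1/13) · (1 − 1/23) · (1 − 1/43)
       = 38571 · 22176/38571 = 22176.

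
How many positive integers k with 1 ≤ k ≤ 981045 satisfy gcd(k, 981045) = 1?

Factor 981045: 981045 = 3^3 * 5 * 13^2 * 43.
φ(981045) = 981045 · (1 − 1/3) · (1 − 1/5) · (1 − 1/13) · (1 − 1/43)
       = 981045 · 4032/8385 = 471744.

471744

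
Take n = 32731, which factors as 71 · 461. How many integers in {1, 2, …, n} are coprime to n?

32200

φ(32731) = 32731 · (1 − 1/71) · (1 − 1/461)
       = 32731 · 32200/32731 = 32200.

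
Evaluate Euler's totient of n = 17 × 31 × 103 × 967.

47295360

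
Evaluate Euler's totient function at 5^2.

φ(25) = 25 · (1 − 1/5)
       = 25 · 4/5 = 20.

20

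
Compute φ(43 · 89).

φ(43) = 43 − 1 = 42.
φ(89) = 89 − 1 = 88.
Multiply: 42 · 88 = 3696.

3696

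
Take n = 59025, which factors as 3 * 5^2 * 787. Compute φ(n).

φ(3) = 3 − 1 = 2.
φ(5^2) = 5^1·(5−1) = 5·4 = 20.
φ(787) = 787 − 1 = 786.
φ(59025) = 2 × 20 × 786 = 31440.

31440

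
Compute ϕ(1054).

480

Prime factorization: 1054 = 2 × 17 × 31.
φ(2) = 2 − 1 = 1.
φ(17) = 17 − 1 = 16.
φ(31) = 31 − 1 = 30.
φ(1054) = 1 × 16 × 30 = 480.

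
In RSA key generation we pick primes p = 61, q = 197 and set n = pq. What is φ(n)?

φ(12017) = 12017 · (1 − 1/61) · (1 − 1/197)
       = 12017 · 11760/12017 = 11760.

11760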